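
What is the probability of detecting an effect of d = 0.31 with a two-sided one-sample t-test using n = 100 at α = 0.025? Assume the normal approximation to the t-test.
Power ≈ 0.80

Power calculation (one-sample t-test, normal approximation):
z_β = d · √n - z_{α/2}
z_β = 0.31 · √100 - 2.241
z_β = 0.31 · 10.000 - 2.241
z_β = 0.859

Power = Φ(z_β) = Φ(0.859) ≈ 0.805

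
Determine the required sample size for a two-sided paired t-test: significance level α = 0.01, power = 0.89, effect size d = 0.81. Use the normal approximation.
n = 23 pairs

Sample size formula (paired t-test, normal approximation):
n = ((z_{α/2} + z_β) / d)²

z_{α/2} = 2.576 (for α = 0.01, two-sided)
z_β = 1.227 (for power = 0.89)
d = 0.81

n = ((2.576 + 1.227) / 0.81)²
n = (4.695)²
n ≈ 22.04
Round up to the next whole number: n = 23 pairs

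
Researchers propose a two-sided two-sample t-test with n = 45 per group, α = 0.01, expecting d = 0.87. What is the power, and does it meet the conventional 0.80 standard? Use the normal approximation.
Power ≈ 0.94; the study is adequately powered (power ≥ 0.80)

Power calculation (two-sample t-test, normal approximation):
z_β = d · √(n/2) - z_{α/2}
z_β = 0.87 · √(45/2) - 2.576
z_β = 0.87 · 4.743 - 2.576
z_β = 1.551

Power = Φ(z_β) = Φ(1.551) ≈ 0.940

Effect size d = 0.87 is large by Cohen's convention (0.2/0.5/0.8).

Threshold: power ≥ 0.80 is conventionally adequate.
Power ≈ 0.94 → the study is adequately powered (power ≥ 0.80).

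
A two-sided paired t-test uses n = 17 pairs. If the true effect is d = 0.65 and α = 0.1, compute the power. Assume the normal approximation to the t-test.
Power ≈ 0.85

Power calculation (paired t-test, normal approximation):
z_β = d · √n - z_{α/2}
z_β = 0.65 · √17 - 1.645
z_β = 0.65 · 4.123 - 1.645
z_β = 1.035

Power = Φ(z_β) = Φ(1.035) ≈ 0.850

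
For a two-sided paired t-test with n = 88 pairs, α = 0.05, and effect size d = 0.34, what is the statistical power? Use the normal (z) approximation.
Power ≈ 0.89

Power calculation (paired t-test, normal approximation):
z_β = d · √n - z_{α/2}
z_β = 0.34 · √88 - 1.960
z_β = 0.34 · 9.381 - 1.960
z_β = 1.230

Power = Φ(z_β) = Φ(1.230) ≈ 0.891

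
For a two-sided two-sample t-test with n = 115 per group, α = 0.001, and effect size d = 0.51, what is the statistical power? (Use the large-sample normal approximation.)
Power ≈ 0.72

Power calculation (two-sample t-test, normal approximation):
z_β = d · √(n/2) - z_{α/2}
z_β = 0.51 · √(115/2) - 3.291
z_β = 0.51 · 7.583 - 3.291
z_β = 0.577

Power = Φ(z_β) = Φ(0.577) ≈ 0.718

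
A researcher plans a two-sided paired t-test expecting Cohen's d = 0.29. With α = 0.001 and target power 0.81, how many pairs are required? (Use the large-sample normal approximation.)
n = 207 pairs

Sample size formula (paired t-test, normal approximation):
n = ((z_{α/2} + z_β) / d)²

z_{α/2} = 3.291 (for α = 0.001, two-sided)
z_β = 0.878 (for power = 0.81)
d = 0.29

n = ((3.291 + 0.878) / 0.29)²
n = (14.376)²
n ≈ 206.67
Round up to the next whole number: n = 207 pairs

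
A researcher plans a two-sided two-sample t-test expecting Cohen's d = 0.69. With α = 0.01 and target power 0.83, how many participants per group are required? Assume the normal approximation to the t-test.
n = 53 per group

Sample size formula (two-sample t-test, normal approximation):
n = 2 · ((z_{α/2} + z_β) / d)²

z_{α/2} = 2.576 (for α = 0.01, two-sided)
z_β = 0.954 (for power = 0.83)
d = 0.69

n = 2 · ((2.576 + 0.954) / 0.69)²
n = 2 · (5.116)²
n ≈ 52.35
Round up to the next whole number: n = 53 per group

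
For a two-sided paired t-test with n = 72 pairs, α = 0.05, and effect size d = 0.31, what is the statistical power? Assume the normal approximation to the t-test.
Power ≈ 0.75

Power calculation (paired t-test, normal approximation):
z_β = d · √n - z_{α/2}
z_β = 0.31 · √72 - 1.960
z_β = 0.31 · 8.485 - 1.960
z_β = 0.670

Power = Φ(z_β) = Φ(0.670) ≈ 0.749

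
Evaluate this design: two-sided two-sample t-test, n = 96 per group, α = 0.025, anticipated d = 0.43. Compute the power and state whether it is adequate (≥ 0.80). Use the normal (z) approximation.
Power ≈ 0.77; the study is underpowered (power < 0.80)

Power calculation (two-sample t-test, normal approximation):
z_β = d · √(n/2) - z_{α/2}
z_β = 0.43 · √(96/2) - 2.241
z_β = 0.43 · 6.928 - 2.241
z_β = 0.738

Power = Φ(z_β) = Φ(0.738) ≈ 0.770

Effect size d = 0.43 is small by Cohen's convention (0.2/0.5/0.8).

Threshold: power ≥ 0.80 is conventionally adequate.
Power ≈ 0.77 → the study is underpowered (power < 0.80).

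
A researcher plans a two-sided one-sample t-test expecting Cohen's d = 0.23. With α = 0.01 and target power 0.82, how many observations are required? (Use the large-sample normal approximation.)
n = 231

Sample size formula (one-sample t-test, normal approximation):
n = ((z_{α/2} + z_β) / d)²

z_{α/2} = 2.576 (for α = 0.01, two-sided)
z_β = 0.915 (for power = 0.82)
d = 0.23

n = ((2.576 + 0.915) / 0.23)²
n = (15.178)²
n ≈ 230.37
Round up to the next whole number: n = 231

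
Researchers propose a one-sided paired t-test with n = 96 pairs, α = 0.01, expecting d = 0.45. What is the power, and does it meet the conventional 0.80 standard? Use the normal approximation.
Power ≈ 0.98; the study is adequately powered (power ≥ 0.80)

Power calculation (paired t-test, normal approximation):
z_β = d · √n - z_α
z_β = 0.45 · √96 - 2.326
z_β = 0.45 · 9.798 - 2.326
z_β = 2.083

Power = Φ(z_β) = Φ(2.083) ≈ 0.981

Effect size d = 0.45 is small by Cohen's convention (0.2/0.5/0.8).

Threshold: power ≥ 0.80 is conventionally adequate.
Power ≈ 0.98 → the study is adequately powered (power ≥ 0.80).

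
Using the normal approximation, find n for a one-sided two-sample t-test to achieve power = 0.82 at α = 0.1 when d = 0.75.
n = 18 per group

Sample size formula (two-sample t-test, normal approximation):
n = 2 · ((z_α + z_β) / d)²

z_α = 1.282 (for α = 0.1, one-sided)
z_β = 0.915 (for power = 0.82)
d = 0.75

n = 2 · ((1.282 + 0.915) / 0.75)²
n = 2 · (2.929)²
n ≈ 17.16
Round up to the next whole number: n = 18 per group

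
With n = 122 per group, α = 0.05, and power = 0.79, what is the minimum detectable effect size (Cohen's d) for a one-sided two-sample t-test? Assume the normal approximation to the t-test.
d ≈ 0.31

Minimum detectable effect (two-sample t-test, normal approximation):
d = (z_α + z_β) / √(n/2)
d = (1.645 + 0.806) / √(122/2)
d = 2.451 / 7.810
d ≈ 0.31

By Cohen's convention (0.2 small / 0.5 medium / 0.8 large): small effect.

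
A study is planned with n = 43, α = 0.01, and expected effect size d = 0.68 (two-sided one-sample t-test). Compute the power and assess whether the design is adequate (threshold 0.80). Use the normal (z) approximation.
Power ≈ 0.97; the study is adequately powered (power ≥ 0.80)

Power calculation (one-sample t-test, normal approximation):
z_β = d · √n - z_{α/2}
z_β = 0.68 · √43 - 2.576
z_β = 0.68 · 6.557 - 2.576
z_β = 1.883

Power = Φ(z_β) = Φ(1.883) ≈ 0.970

Effect size d = 0.68 is medium by Cohen's convention (0.2/0.5/0.8).

Threshold: power ≥ 0.80 is conventionally adequate.
Power ≈ 0.97 → the study is adequately powered (power ≥ 0.80).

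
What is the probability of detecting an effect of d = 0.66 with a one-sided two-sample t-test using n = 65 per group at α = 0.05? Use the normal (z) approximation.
Power ≈ 0.98

Power calculation (two-sample t-test, normal approximation):
z_β = d · √(n/2) - z_α
z_β = 0.66 · √(65/2) - 1.645
z_β = 0.66 · 5.701 - 1.645
z_β = 2.118

Power = Φ(z_β) = Φ(2.118) ≈ 0.983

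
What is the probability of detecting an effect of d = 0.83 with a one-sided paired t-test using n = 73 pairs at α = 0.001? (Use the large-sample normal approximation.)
Power ≈ 1.00

Power calculation (paired t-test, normal approximation):
z_β = d · √n - z_α
z_β = 0.83 · √73 - 3.090
z_β = 0.83 · 8.544 - 3.090
z_β = 4.001

Power = Φ(z_β) = Φ(4.001) ≈ 1.000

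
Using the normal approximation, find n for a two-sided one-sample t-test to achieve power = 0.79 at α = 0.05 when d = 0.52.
n = 29

Sample size formula (one-sample t-test, normal approximation):
n = ((z_{α/2} + z_β) / d)²

z_{α/2} = 1.960 (for α = 0.05, two-sided)
z_β = 0.806 (for power = 0.79)
d = 0.52

n = ((1.960 + 0.806) / 0.52)²
n = (5.319)²
n ≈ 28.29
Round up to the next whole number: n = 29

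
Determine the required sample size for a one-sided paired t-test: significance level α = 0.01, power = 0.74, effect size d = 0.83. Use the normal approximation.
n = 13 pairs

Sample size formula (paired t-test, normal approximation):
n = ((z_α + z_β) / d)²

z_α = 2.326 (for α = 0.01, one-sided)
z_β = 0.643 (for power = 0.74)
d = 0.83

n = ((2.326 + 0.643) / 0.83)²
n = (3.577)²
n ≈ 12.79
Round up to the next whole number: n = 13 pairs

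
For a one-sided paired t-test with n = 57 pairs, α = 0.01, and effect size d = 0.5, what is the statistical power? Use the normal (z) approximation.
Power ≈ 0.93

Power calculation (paired t-test, normal approximation):
z_β = d · √n - z_α
z_β = 0.5 · √57 - 2.326
z_β = 0.5 · 7.550 - 2.326
z_β = 1.449

Power = Φ(z_β) = Φ(1.449) ≈ 0.926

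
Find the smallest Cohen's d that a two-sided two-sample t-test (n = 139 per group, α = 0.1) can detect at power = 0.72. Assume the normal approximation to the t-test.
d ≈ 0.27

Minimum detectable effect (two-sample t-test, normal approximation):
d = (z_{α/2} + z_β) / √(n/2)
d = (1.645 + 0.583) / √(139/2)
d = 2.228 / 8.337
d ≈ 0.27

By Cohen's convention (0.2 small / 0.5 medium / 0.8 large): small effect.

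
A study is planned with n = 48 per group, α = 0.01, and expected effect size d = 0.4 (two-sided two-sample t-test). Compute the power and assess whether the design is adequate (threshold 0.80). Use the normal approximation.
Power ≈ 0.27; the study is underpowered (power < 0.80)

Power calculation (two-sample t-test, normal approximation):
z_β = d · √(n/2) - z_{α/2}
z_β = 0.4 · √(48/2) - 2.576
z_β = 0.4 · 4.899 - 2.576
z_β = -0.616

Power = Φ(z_β) = Φ(-0.616) ≈ 0.269

Effect size d = 0.4 is small by Cohen's convention (0.2/0.5/0.8).

Threshold: power ≥ 0.80 is conventionally adequate.
Power ≈ 0.27 → the study is underpowered (power < 0.80).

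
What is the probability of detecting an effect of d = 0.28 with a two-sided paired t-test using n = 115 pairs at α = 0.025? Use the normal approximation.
Power ≈ 0.78

Power calculation (paired t-test, normal approximation):
z_β = d · √n - z_{α/2}
z_β = 0.28 · √115 - 2.241
z_β = 0.28 · 10.724 - 2.241
z_β = 0.761

Power = Φ(z_β) = Φ(0.761) ≈ 0.777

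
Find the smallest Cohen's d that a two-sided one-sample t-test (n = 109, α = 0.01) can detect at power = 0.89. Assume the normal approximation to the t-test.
d ≈ 0.36

Minimum detectable effect (one-sample t-test, normal approximation):
d = (z_{α/2} + z_β) / √n
d = (2.576 + 1.227) / √109
d = 3.802 / 10.440
d ≈ 0.36

By Cohen's convention (0.2 small / 0.5 medium / 0.8 large): small effect.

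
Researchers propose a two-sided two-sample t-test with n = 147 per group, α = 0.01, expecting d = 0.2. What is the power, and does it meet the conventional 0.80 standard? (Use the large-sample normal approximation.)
Power ≈ 0.19; the study is underpowered (power < 0.80)

Power calculation (two-sample t-test, normal approximation):
z_β = d · √(n/2) - z_{α/2}
z_β = 0.2 · √(147/2) - 2.576
z_β = 0.2 · 8.573 - 2.576
z_β = -0.861

Power = Φ(z_β) = Φ(-0.861) ≈ 0.195

Effect size d = 0.2 is small by Cohen's convention (0.2/0.5/0.8).

Threshold: power ≥ 0.80 is conventionally adequate.
Power ≈ 0.19 → the study is underpowered (power < 0.80).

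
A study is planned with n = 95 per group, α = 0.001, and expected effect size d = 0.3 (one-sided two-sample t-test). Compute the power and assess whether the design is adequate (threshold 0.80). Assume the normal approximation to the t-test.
Power ≈ 0.15; the study is underpowered (power < 0.80)

Power calculation (two-sample t-test, normal approximation):
z_β = d · √(n/2) - z_α
z_β = 0.3 · √(95/2) - 3.090
z_β = 0.3 · 6.892 - 3.090
z_β = -1.023

Power = Φ(z_β) = Φ(-1.023) ≈ 0.153

Effect size d = 0.3 is small by Cohen's convention (0.2/0.5/0.8).

Threshold: power ≥ 0.80 is conventionally adequate.
Power ≈ 0.15 → the study is underpowered (power < 0.80).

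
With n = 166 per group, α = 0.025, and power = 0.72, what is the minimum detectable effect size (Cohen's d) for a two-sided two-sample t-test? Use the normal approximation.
d ≈ 0.31

Minimum detectable effect (two-sample t-test, normal approximation):
d = (z_{α/2} + z_β) / √(n/2)
d = (2.241 + 0.583) / √(166/2)
d = 2.824 / 9.110
d ≈ 0.31

By Cohen's convention (0.2 small / 0.5 medium / 0.8 large): small effect.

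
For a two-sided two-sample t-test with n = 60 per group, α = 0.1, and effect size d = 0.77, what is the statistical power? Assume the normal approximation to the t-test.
Power ≈ 0.99

Power calculation (two-sample t-test, normal approximation):
z_β = d · √(n/2) - z_{α/2}
z_β = 0.77 · √(60/2) - 1.645
z_β = 0.77 · 5.477 - 1.645
z_β = 2.573

Power = Φ(z_β) = Φ(2.573) ≈ 0.995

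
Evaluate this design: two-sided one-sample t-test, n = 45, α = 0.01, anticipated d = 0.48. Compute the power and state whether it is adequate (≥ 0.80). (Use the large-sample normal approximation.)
Power ≈ 0.74; the study is underpowered (power < 0.80)

Power calculation (one-sample t-test, normal approximation):
z_β = d · √n - z_{α/2}
z_β = 0.48 · √45 - 2.576
z_β = 0.48 · 6.708 - 2.576
z_β = 0.644

Power = Φ(z_β) = Φ(0.644) ≈ 0.740

Effect size d = 0.48 is small by Cohen's convention (0.2/0.5/0.8).

Threshold: power ≥ 0.80 is conventionally adequate.
Power ≈ 0.74 → the study is underpowered (power < 0.80).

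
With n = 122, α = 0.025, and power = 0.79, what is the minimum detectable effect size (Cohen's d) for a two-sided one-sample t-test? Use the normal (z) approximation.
d ≈ 0.28

Minimum detectable effect (one-sample t-test, normal approximation):
d = (z_{α/2} + z_β) / √n
d = (2.241 + 0.806) / √122
d = 3.048 / 11.045
d ≈ 0.28

By Cohen's convention (0.2 small / 0.5 medium / 0.8 large): small effect.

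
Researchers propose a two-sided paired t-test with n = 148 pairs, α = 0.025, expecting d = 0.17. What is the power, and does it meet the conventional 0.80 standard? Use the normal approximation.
Power ≈ 0.43; the study is underpowered (power < 0.80)

Power calculation (paired t-test, normal approximation):
z_β = d · √n - z_{α/2}
z_β = 0.17 · √148 - 2.241
z_β = 0.17 · 12.166 - 2.241
z_β = -0.173

Power = Φ(z_β) = Φ(-0.173) ≈ 0.431

Effect size d = 0.17 is very small by Cohen's convention (0.2/0.5/0.8).

Threshold: power ≥ 0.80 is conventionally adequate.
Power ≈ 0.43 → the study is underpowered (power < 0.80).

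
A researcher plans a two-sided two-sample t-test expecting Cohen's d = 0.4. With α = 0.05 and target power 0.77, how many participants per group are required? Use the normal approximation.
n = 92 per group

Sample size formula (two-sample t-test, normal approximation):
n = 2 · ((z_{α/2} + z_β) / d)²

z_{α/2} = 1.960 (for α = 0.05, two-sided)
z_β = 0.739 (for power = 0.77)
d = 0.4

n = 2 · ((1.960 + 0.739) / 0.4)²
n = 2 · (6.748)²
n ≈ 91.07
Round up to the next whole number: n = 92 per group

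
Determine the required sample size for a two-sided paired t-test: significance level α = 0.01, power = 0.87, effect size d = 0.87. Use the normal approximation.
n = 19 pairs

Sample size formula (paired t-test, normal approximation):
n = ((z_{α/2} + z_β) / d)²

z_{α/2} = 2.576 (for α = 0.01, two-sided)
z_β = 1.126 (for power = 0.87)
d = 0.87

n = ((2.576 + 1.126) / 0.87)²
n = (4.255)²
n ≈ 18.11
Round up to the next whole number: n = 19 pairs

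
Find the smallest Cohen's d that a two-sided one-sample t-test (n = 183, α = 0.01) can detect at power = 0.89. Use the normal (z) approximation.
d ≈ 0.28

Minimum detectable effect (one-sample t-test, normal approximation):
d = (z_{α/2} + z_β) / √n
d = (2.576 + 1.227) / √183
d = 3.802 / 13.528
d ≈ 0.28

By Cohen's convention (0.2 small / 0.5 medium / 0.8 large): small effect.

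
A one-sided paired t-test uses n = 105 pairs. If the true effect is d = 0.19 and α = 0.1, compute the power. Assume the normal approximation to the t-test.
Power ≈ 0.75

Power calculation (paired t-test, normal approximation):
z_β = d · √n - z_α
z_β = 0.19 · √105 - 1.282
z_β = 0.19 · 10.247 - 1.282
z_β = 0.665

Power = Φ(z_β) = Φ(0.665) ≈ 0.747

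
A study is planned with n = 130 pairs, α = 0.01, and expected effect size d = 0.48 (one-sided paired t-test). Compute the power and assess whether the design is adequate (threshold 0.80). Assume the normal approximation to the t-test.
Power ≈ 1.00; the study is adequately powered (power ≥ 0.80)

Power calculation (paired t-test, normal approximation):
z_β = d · √n - z_α
z_β = 0.48 · √130 - 2.326
z_β = 0.48 · 11.402 - 2.326
z_β = 3.146

Power = Φ(z_β) = Φ(3.146) ≈ 0.999

Effect size d = 0.48 is small by Cohen's convention (0.2/0.5/0.8).

Threshold: power ≥ 0.80 is conventionally adequate.
Power ≈ 1.00 → the study is adequately powered (power ≥ 0.80).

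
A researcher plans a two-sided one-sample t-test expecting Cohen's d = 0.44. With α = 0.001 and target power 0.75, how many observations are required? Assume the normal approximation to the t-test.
n = 82

Sample size formula (one-sample t-test, normal approximation):
n = ((z_{α/2} + z_β) / d)²

z_{α/2} = 3.291 (for α = 0.001, two-sided)
z_β = 0.674 (for power = 0.75)
d = 0.44

n = ((3.291 + 0.674) / 0.44)²
n = (9.011)²
n ≈ 81.20
Round up to the next whole number: n = 82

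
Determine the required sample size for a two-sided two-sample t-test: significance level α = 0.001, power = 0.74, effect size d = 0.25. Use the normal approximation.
n = 496 per group

Sample size formula (two-sample t-test, normal approximation):
n = 2 · ((z_{α/2} + z_β) / d)²

z_{α/2} = 3.291 (for α = 0.001, two-sided)
z_β = 0.643 (for power = 0.74)
d = 0.25

n = 2 · ((3.291 + 0.643) / 0.25)²
n = 2 · (15.736)²
n ≈ 495.24
Round up to the next whole number: n = 496 per group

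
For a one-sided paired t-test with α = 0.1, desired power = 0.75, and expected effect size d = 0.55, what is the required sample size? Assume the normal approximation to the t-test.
n = 13 pairs

Sample size formula (paired t-test, normal approximation):
n = ((z_α + z_β) / d)²

z_α = 1.282 (for α = 0.1, one-sided)
z_β = 0.674 (for power = 0.75)
d = 0.55

n = ((1.282 + 0.674) / 0.55)²
n = (3.556)²
n ≈ 12.65
Round up to the next whole number: n = 13 pairs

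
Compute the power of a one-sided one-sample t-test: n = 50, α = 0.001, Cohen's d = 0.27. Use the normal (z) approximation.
Power ≈ 0.12

Power calculation (one-sample t-test, normal approximation):
z_β = d · √n - z_α
z_β = 0.27 · √50 - 3.090
z_β = 0.27 · 7.071 - 3.090
z_β = -1.181

Power = Φ(z_β) = Φ(-1.181) ≈ 0.119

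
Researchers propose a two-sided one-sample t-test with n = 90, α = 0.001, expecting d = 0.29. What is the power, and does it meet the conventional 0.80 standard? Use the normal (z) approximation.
Power ≈ 0.29; the study is underpowered (power < 0.80)

Power calculation (one-sample t-test, normal approximation):
z_β = d · √n - z_{α/2}
z_β = 0.29 · √90 - 3.291
z_β = 0.29 · 9.487 - 3.291
z_β = -0.539

Power = Φ(z_β) = Φ(-0.539) ≈ 0.295

Effect size d = 0.29 is small by Cohen's convention (0.2/0.5/0.8).

Threshold: power ≥ 0.80 is conventionally adequate.
Power ≈ 0.29 → the study is underpowered (power < 0.80).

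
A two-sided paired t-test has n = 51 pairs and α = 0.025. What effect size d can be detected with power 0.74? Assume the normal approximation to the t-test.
d ≈ 0.40

Minimum detectable effect (paired t-test, normal approximation):
d = (z_{α/2} + z_β) / √n
d = (2.241 + 0.643) / √51
d = 2.885 / 7.141
d ≈ 0.40

By Cohen's convention (0.2 small / 0.5 medium / 0.8 large): small effect.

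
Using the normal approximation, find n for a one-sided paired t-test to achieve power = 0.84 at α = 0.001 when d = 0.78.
n = 28 pairs

Sample size formula (paired t-test, normal approximation):
n = ((z_α + z_β) / d)²

z_α = 3.090 (for α = 0.001, one-sided)
z_β = 0.994 (for power = 0.84)
d = 0.78

n = ((3.090 + 0.994) / 0.78)²
n = (5.236)²
n ≈ 27.42
Round up to the next whole number: n = 28 pairs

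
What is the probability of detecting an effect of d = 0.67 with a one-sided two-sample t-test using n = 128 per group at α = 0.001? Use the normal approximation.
Power ≈ 0.99

Power calculation (two-sample t-test, normal approximation):
z_β = d · √(n/2) - z_α
z_β = 0.67 · √(128/2) - 3.090
z_β = 0.67 · 8.000 - 3.090
z_β = 2.270

Power = Φ(z_β) = Φ(2.270) ≈ 0.988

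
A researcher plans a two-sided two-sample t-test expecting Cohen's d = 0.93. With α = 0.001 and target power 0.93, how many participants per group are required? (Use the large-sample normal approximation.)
n = 53 per group

Sample size formula (two-sample t-test, normal approximation):
n = 2 · ((z_{α/2} + z_β) / d)²

z_{α/2} = 3.291 (for α = 0.001, two-sided)
z_β = 1.476 (for power = 0.93)
d = 0.93

n = 2 · ((3.291 + 1.476) / 0.93)²
n = 2 · (5.126)²
n ≈ 52.55
Round up to the next whole number: n = 53 per group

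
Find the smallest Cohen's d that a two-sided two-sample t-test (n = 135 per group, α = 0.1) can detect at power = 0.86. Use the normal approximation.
d ≈ 0.33

Minimum detectable effect (two-sample t-test, normal approximation):
d = (z_{α/2} + z_β) / √(n/2)
d = (1.645 + 1.080) / √(135/2)
d = 2.725 / 8.216
d ≈ 0.33

By Cohen's convention (0.2 small / 0.5 medium / 0.8 large): small effect.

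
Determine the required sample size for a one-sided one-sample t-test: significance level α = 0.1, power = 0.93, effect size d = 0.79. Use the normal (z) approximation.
n = 13

Sample size formula (one-sample t-test, normal approximation):
n = ((z_α + z_β) / d)²

z_α = 1.282 (for α = 0.1, one-sided)
z_β = 1.476 (for power = 0.93)
d = 0.79

n = ((1.282 + 1.476) / 0.79)²
n = (3.491)²
n ≈ 12.19
Round up to the next whole number: n = 13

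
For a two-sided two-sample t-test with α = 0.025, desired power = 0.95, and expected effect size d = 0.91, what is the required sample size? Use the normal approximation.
n = 37 per group

Sample size formula (two-sample t-test, normal approximation):
n = 2 · ((z_{α/2} + z_β) / d)²

z_{α/2} = 2.241 (for α = 0.025, two-sided)
z_β = 1.645 (for power = 0.95)
d = 0.91

n = 2 · ((2.241 + 1.645) / 0.91)²
n = 2 · (4.270)²
n ≈ 36.47
Round up to the next whole number: n = 37 per group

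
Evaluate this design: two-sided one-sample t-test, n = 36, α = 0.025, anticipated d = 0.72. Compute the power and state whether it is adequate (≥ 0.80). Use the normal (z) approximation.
Power ≈ 0.98; the study is adequately powered (power ≥ 0.80)

Power calculation (one-sample t-test, normal approximation):
z_β = d · √n - z_{α/2}
z_β = 0.72 · √36 - 2.241
z_β = 0.72 · 6.000 - 2.241
z_β = 2.079

Power = Φ(z_β) = Φ(2.079) ≈ 0.981

Effect size d = 0.72 is medium by Cohen's convention (0.2/0.5/0.8).

Threshold: power ≥ 0.80 is conventionally adequate.
Power ≈ 0.98 → the study is adequately powered (power ≥ 0.80).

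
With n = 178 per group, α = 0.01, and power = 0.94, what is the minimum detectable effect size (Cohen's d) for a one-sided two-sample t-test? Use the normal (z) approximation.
d ≈ 0.41

Minimum detectable effect (two-sample t-test, normal approximation):
d = (z_α + z_β) / √(n/2)
d = (2.326 + 1.555) / √(178/2)
d = 3.881 / 9.434
d ≈ 0.41

By Cohen's convention (0.2 small / 0.5 medium / 0.8 large): small effect.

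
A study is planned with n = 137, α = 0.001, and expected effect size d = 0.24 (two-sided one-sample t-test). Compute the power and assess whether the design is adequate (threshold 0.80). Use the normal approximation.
Power ≈ 0.32; the study is underpowered (power < 0.80)

Power calculation (one-sample t-test, normal approximation):
z_β = d · √n - z_{α/2}
z_β = 0.24 · √137 - 3.291
z_β = 0.24 · 11.705 - 3.291
z_β = -0.481

Power = Φ(z_β) = Φ(-0.481) ≈ 0.315

Effect size d = 0.24 is small by Cohen's convention (0.2/0.5/0.8).

Threshold: power ≥ 0.80 is conventionally adequate.
Power ≈ 0.32 → the study is underpowered (power < 0.80).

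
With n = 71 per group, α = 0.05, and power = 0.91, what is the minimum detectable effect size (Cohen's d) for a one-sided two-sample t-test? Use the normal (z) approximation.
d ≈ 0.50

Minimum detectable effect (two-sample t-test, normal approximation):
d = (z_α + z_β) / √(n/2)
d = (1.645 + 1.341) / √(71/2)
d = 2.986 / 5.958
d ≈ 0.50

By Cohen's convention (0.2 small / 0.5 medium / 0.8 large): medium effect.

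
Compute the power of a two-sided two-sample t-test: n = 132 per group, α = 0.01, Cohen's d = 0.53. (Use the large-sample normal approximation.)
Power ≈ 0.96

Power calculation (two-sample t-test, normal approximation):
z_β = d · √(n/2) - z_{α/2}
z_β = 0.53 · √(132/2) - 2.576
z_β = 0.53 · 8.124 - 2.576
z_β = 1.730

Power = Φ(z_β) = Φ(1.730) ≈ 0.958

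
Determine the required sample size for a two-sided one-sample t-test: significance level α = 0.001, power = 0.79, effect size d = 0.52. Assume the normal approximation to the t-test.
n = 63

Sample size formula (one-sample t-test, normal approximation):
n = ((z_{α/2} + z_β) / d)²

z_{α/2} = 3.291 (for α = 0.001, two-sided)
z_β = 0.806 (for power = 0.79)
d = 0.52

n = ((3.291 + 0.806) / 0.52)²
n = (7.879)²
n ≈ 62.08
Round up to the next whole number: n = 63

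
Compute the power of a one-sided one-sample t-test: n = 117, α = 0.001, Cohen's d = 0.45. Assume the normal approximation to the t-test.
Power ≈ 0.96

Power calculation (one-sample t-test, normal approximation):
z_β = d · √n - z_α
z_β = 0.45 · √117 - 3.090
z_β = 0.45 · 10.817 - 3.090
z_β = 1.777

Power = Φ(z_β) = Φ(1.777) ≈ 0.962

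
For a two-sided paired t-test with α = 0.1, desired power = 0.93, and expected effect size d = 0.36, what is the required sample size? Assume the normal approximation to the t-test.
n = 76 pairs

Sample size formula (paired t-test, normal approximation):
n = ((z_{α/2} + z_β) / d)²

z_{α/2} = 1.645 (for α = 0.1, two-sided)
z_β = 1.476 (for power = 0.93)
d = 0.36

n = ((1.645 + 1.476) / 0.36)²
n = (8.669)²
n ≈ 75.15
Round up to the next whole number: n = 76 pairs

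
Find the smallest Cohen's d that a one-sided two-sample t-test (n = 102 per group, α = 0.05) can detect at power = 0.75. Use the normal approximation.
d ≈ 0.32

Minimum detectable effect (two-sample t-test, normal approximation):
d = (z_α + z_β) / √(n/2)
d = (1.645 + 0.674) / √(102/2)
d = 2.319 / 7.141
d ≈ 0.32

By Cohen's convention (0.2 small / 0.5 medium / 0.8 large): small effect.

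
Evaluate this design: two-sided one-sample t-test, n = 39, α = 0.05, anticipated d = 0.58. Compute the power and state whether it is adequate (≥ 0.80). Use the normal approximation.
Power ≈ 0.95; the study is adequately powered (power ≥ 0.80)

Power calculation (one-sample t-test, normal approximation):
z_β = d · √n - z_{α/2}
z_β = 0.58 · √39 - 1.960
z_β = 0.58 · 6.245 - 1.960
z_β = 1.662

Power = Φ(z_β) = Φ(1.662) ≈ 0.952

Effect size d = 0.58 is medium by Cohen's convention (0.2/0.5/0.8).

Threshold: power ≥ 0.80 is conventionally adequate.
Power ≈ 0.95 → the study is adequately powered (power ≥ 0.80).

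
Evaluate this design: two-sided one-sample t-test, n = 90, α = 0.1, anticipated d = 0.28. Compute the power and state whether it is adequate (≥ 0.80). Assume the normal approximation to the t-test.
Power ≈ 0.84; the study is adequately powered (power ≥ 0.80)

Power calculation (one-sample t-test, normal approximation):
z_β = d · √n - z_{α/2}
z_β = 0.28 · √90 - 1.645
z_β = 0.28 · 9.487 - 1.645
z_β = 1.011

Power = Φ(z_β) = Φ(1.011) ≈ 0.844

Effect size d = 0.28 is small by Cohen's convention (0.2/0.5/0.8).

Threshold: power ≥ 0.80 is conventionally adequate.
Power ≈ 0.84 → the study is adequately powered (power ≥ 0.80).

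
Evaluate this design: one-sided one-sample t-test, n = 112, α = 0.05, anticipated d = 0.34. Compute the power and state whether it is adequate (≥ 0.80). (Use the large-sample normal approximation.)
Power ≈ 0.97; the study is adequately powered (power ≥ 0.80)

Power calculation (one-sample t-test, normal approximation):
z_β = d · √n - z_α
z_β = 0.34 · √112 - 1.645
z_β = 0.34 · 10.583 - 1.645
z_β = 1.953

Power = Φ(z_β) = Φ(1.953) ≈ 0.975

Effect size d = 0.34 is small by Cohen's convention (0.2/0.5/0.8).

Threshold: power ≥ 0.80 is conventionally adequate.
Power ≈ 0.97 → the study is adequately powered (power ≥ 0.80).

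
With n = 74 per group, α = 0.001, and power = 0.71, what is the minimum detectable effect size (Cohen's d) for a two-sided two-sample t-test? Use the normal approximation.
d ≈ 0.63

Minimum detectable effect (two-sample t-test, normal approximation):
d = (z_{α/2} + z_β) / √(n/2)
d = (3.291 + 0.553) / √(74/2)
d = 3.844 / 6.083
d ≈ 0.63

By Cohen's convention (0.2 small / 0.5 medium / 0.8 large): medium effect.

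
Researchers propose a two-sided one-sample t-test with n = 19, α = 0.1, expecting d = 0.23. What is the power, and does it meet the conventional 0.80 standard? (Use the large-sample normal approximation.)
Power ≈ 0.26; the study is underpowered (power < 0.80)

Power calculation (one-sample t-test, normal approximation):
z_β = d · √n - z_{α/2}
z_β = 0.23 · √19 - 1.645
z_β = 0.23 · 4.359 - 1.645
z_β = -0.642

Power = Φ(z_β) = Φ(-0.642) ≈ 0.260

Effect size d = 0.23 is small by Cohen's convention (0.2/0.5/0.8).

Threshold: power ≥ 0.80 is conventionally adequate.
Power ≈ 0.26 → the study is underpowered (power < 0.80).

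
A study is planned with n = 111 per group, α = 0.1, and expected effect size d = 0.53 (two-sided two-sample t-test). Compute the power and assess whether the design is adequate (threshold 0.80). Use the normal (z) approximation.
Power ≈ 0.99; the study is adequately powered (power ≥ 0.80)

Power calculation (two-sample t-test, normal approximation):
z_β = d · √(n/2) - z_{α/2}
z_β = 0.53 · √(111/2) - 1.645
z_β = 0.53 · 7.450 - 1.645
z_β = 2.304

Power = Φ(z_β) = Φ(2.304) ≈ 0.989

Effect size d = 0.53 is medium by Cohen's convention (0.2/0.5/0.8).

Threshold: power ≥ 0.80 is conventionally adequate.
Power ≈ 0.99 → the study is adequately powered (power ≥ 0.80).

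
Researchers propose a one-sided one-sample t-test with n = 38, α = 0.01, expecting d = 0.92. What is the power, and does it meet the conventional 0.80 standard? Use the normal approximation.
Power ≈ 1.00; the study is adequately powered (power ≥ 0.80)

Power calculation (one-sample t-test, normal approximation):
z_β = d · √n - z_α
z_β = 0.92 · √38 - 2.326
z_β = 0.92 · 6.164 - 2.326
z_β = 3.345

Power = Φ(z_β) = Φ(3.345) ≈ 1.000

Effect size d = 0.92 is large by Cohen's convention (0.2/0.5/0.8).

Threshold: power ≥ 0.80 is conventionally adequate.
Power ≈ 1.00 → the study is adequately powered (power ≥ 0.80).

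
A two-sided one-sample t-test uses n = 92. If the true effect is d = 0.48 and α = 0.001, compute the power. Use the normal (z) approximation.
Power ≈ 0.91

Power calculation (one-sample t-test, normal approximation):
z_β = d · √n - z_{α/2}
z_β = 0.48 · √92 - 3.291
z_β = 0.48 · 9.592 - 3.291
z_β = 1.313

Power = Φ(z_β) = Φ(1.313) ≈ 0.905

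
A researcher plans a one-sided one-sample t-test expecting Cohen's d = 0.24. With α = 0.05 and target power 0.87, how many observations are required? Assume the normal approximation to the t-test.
n = 134

Sample size formula (one-sample t-test, normal approximation):
n = ((z_α + z_β) / d)²

z_α = 1.645 (for α = 0.05, one-sided)
z_β = 1.126 (for power = 0.87)
d = 0.24

n = ((1.645 + 1.126) / 0.24)²
n = (11.546)²
n ≈ 133.31
Round up to the next whole number: n = 134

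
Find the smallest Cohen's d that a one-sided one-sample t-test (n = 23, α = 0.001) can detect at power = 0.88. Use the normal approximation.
d ≈ 0.89

Minimum detectable effect (one-sample t-test, normal approximation):
d = (z_α + z_β) / √n
d = (3.090 + 1.175) / √23
d = 4.265 / 4.796
d ≈ 0.89

By Cohen's convention (0.2 small / 0.5 medium / 0.8 large): large effect.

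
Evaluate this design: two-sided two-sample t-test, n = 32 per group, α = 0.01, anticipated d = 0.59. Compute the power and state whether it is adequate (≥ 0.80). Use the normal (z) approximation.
Power ≈ 0.41; the study is underpowered (power < 0.80)

Power calculation (two-sample t-test, normal approximation):
z_β = d · √(n/2) - z_{α/2}
z_β = 0.59 · √(32/2) - 2.576
z_β = 0.59 · 4.000 - 2.576
z_β = -0.216

Power = Φ(z_β) = Φ(-0.216) ≈ 0.415

Effect size d = 0.59 is medium by Cohen's convention (0.2/0.5/0.8).

Threshold: power ≥ 0.80 is conventionally adequate.
Power ≈ 0.41 → the study is underpowered (power < 0.80).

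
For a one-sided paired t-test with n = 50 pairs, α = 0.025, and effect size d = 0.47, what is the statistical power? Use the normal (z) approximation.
Power ≈ 0.91

Power calculation (paired t-test, normal approximation):
z_β = d · √n - z_α
z_β = 0.47 · √50 - 1.960
z_β = 0.47 · 7.071 - 1.960
z_β = 1.363

Power = Φ(z_β) = Φ(1.363) ≈ 0.914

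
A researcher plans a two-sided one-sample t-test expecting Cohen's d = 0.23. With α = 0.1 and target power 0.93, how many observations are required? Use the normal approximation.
n = 185

Sample size formula (one-sample t-test, normal approximation):
n = ((z_{α/2} + z_β) / d)²

z_{α/2} = 1.645 (for α = 0.1, two-sided)
z_β = 1.476 (for power = 0.93)
d = 0.23

n = ((1.645 + 1.476) / 0.23)²
n = (13.570)²
n ≈ 184.14
Round up to the next whole number: n = 185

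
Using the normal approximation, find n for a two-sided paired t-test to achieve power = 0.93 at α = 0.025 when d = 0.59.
n = 40 pairs

Sample size formula (paired t-test, normal approximation):
n = ((z_{α/2} + z_β) / d)²

z_{α/2} = 2.241 (for α = 0.025, two-sided)
z_β = 1.476 (for power = 0.93)
d = 0.59

n = ((2.241 + 1.476) / 0.59)²
n = (6.300)²
n ≈ 39.69
Round up to the next whole number: n = 40 pairs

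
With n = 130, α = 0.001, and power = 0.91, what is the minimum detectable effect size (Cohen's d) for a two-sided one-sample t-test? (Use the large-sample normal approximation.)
d ≈ 0.41

Minimum detectable effect (one-sample t-test, normal approximation):
d = (z_{α/2} + z_β) / √n
d = (3.291 + 1.341) / √130
d = 4.631 / 11.402
d ≈ 0.41

By Cohen's convention (0.2 small / 0.5 medium / 0.8 large): small effect.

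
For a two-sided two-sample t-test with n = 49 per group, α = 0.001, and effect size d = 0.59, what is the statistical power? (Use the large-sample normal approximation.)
Power ≈ 0.36

Power calculation (two-sample t-test, normal approximation):
z_β = d · √(n/2) - z_{α/2}
z_β = 0.59 · √(49/2) - 3.291
z_β = 0.59 · 4.950 - 3.291
z_β = -0.370

Power = Φ(z_β) = Φ(-0.370) ≈ 0.356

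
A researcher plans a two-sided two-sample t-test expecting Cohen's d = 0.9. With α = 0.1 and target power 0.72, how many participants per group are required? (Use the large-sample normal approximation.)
n = 13 per group

Sample size formula (two-sample t-test, normal approximation):
n = 2 · ((z_{α/2} + z_β) / d)²

z_{α/2} = 1.645 (for α = 0.1, two-sided)
z_β = 0.583 (for power = 0.72)
d = 0.9

n = 2 · ((1.645 + 0.583) / 0.9)²
n = 2 · (2.476)²
n ≈ 12.26
Round up to the next whole number: n = 13 per group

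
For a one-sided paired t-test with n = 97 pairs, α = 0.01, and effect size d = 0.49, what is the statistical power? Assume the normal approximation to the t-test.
Power ≈ 0.99

Power calculation (paired t-test, normal approximation):
z_β = d · √n - z_α
z_β = 0.49 · √97 - 2.326
z_β = 0.49 · 9.849 - 2.326
z_β = 2.500

Power = Φ(z_β) = Φ(2.500) ≈ 0.994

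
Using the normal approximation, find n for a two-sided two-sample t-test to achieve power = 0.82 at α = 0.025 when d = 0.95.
n = 23 per group

Sample size formula (two-sample t-test, normal approximation):
n = 2 · ((z_{α/2} + z_β) / d)²

z_{α/2} = 2.241 (for α = 0.025, two-sided)
z_β = 0.915 (for power = 0.82)
d = 0.95

n = 2 · ((2.241 + 0.915) / 0.95)²
n = 2 · (3.322)²
n ≈ 22.07
Round up to the next whole number: n = 23 per group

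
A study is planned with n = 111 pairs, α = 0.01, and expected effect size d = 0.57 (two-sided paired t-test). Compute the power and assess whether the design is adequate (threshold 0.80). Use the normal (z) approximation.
Power ≈ 1.00; the study is adequately powered (power ≥ 0.80)

Power calculation (paired t-test, normal approximation):
z_β = d · √n - z_{α/2}
z_β = 0.57 · √111 - 2.576
z_β = 0.57 · 10.536 - 2.576
z_β = 3.429

Power = Φ(z_β) = Φ(3.429) ≈ 1.000

Effect size d = 0.57 is medium by Cohen's convention (0.2/0.5/0.8).

Threshold: power ≥ 0.80 is conventionally adequate.
Power ≈ 1.00 → the study is adequately powered (power ≥ 0.80).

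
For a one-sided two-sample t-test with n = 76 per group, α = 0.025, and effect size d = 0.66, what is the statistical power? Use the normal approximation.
Power ≈ 0.98

Power calculation (two-sample t-test, normal approximation):
z_β = d · √(n/2) - z_α
z_β = 0.66 · √(76/2) - 1.960
z_β = 0.66 · 6.164 - 1.960
z_β = 2.109

Power = Φ(z_β) = Φ(2.109) ≈ 0.983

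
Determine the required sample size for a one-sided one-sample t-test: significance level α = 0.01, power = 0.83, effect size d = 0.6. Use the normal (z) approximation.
n = 30

Sample size formula (one-sample t-test, normal approximation):
n = ((z_α + z_β) / d)²

z_α = 2.326 (for α = 0.01, one-sided)
z_β = 0.954 (for power = 0.83)
d = 0.6

n = ((2.326 + 0.954) / 0.6)²
n = (5.467)²
n ≈ 29.89
Round up to the next whole number: n = 30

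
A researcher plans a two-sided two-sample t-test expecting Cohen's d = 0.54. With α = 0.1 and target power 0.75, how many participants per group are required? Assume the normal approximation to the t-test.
n = 37 per group

Sample size formula (two-sample t-test, normal approximation):
n = 2 · ((z_{α/2} + z_β) / d)²

z_{α/2} = 1.645 (for α = 0.1, two-sided)
z_β = 0.674 (for power = 0.75)
d = 0.54

n = 2 · ((1.645 + 0.674) / 0.54)²
n = 2 · (4.294)²
n ≈ 36.88
Round up to the next whole number: n = 37 per group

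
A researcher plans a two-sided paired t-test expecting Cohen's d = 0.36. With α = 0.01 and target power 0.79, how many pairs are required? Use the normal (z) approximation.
n = 89 pairs

Sample size formula (paired t-test, normal approximation):
n = ((z_{α/2} + z_β) / d)²

z_{α/2} = 2.576 (for α = 0.01, two-sided)
z_β = 0.806 (for power = 0.79)
d = 0.36

n = ((2.576 + 0.806) / 0.36)²
n = (9.394)²
n ≈ 88.25
Round up to the next whole number: n = 89 pairs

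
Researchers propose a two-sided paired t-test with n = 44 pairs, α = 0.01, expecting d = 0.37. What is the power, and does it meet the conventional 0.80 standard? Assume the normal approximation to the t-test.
Power ≈ 0.45; the study is underpowered (power < 0.80)

Power calculation (paired t-test, normal approximation):
z_β = d · √n - z_{α/2}
z_β = 0.37 · √44 - 2.576
z_β = 0.37 · 6.633 - 2.576
z_β = -0.122

Power = Φ(z_β) = Φ(-0.122) ≈ 0.452

Effect size d = 0.37 is small by Cohen's convention (0.2/0.5/0.8).

Threshold: power ≥ 0.80 is conventionally adequate.
Power ≈ 0.45 → the study is underpowered (power < 0.80).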